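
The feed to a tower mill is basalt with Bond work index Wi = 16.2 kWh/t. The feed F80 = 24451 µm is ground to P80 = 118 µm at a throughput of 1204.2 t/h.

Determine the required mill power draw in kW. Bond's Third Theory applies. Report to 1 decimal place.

P = 16711.0 kW

W = 10·Wi·(P80^(-½) − F80^(-½))
W = 10·16.2·(1/√118 − 1/√24451) = 10·16.2·(0.085662) = 13.8773 kWh/t
P = W·T = 13.8773·1204.2 = 16711.0 kW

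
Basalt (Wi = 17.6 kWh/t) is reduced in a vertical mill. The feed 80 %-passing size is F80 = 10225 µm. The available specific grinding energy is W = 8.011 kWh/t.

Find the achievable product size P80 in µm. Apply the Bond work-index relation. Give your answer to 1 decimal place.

W = 10 Wi (1/√P80 − 1/√F80)  [Bond]
P80^(−½) = W/(10 Wi) + F80^(−½)
  = 8.0110/(10·17.6) + 1/√10225 = 0.045517 + 0.009889 = 0.055406
P80 = (1/0.055406)² = 18.0485² = 325.75 µm

P80 = 325.7 µm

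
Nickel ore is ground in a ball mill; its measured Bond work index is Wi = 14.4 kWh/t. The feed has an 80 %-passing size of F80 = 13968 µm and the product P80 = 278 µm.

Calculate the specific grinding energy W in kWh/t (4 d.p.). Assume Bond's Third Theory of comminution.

W_Bond = 10·Wi·(1/√P₈₀ − 1/√F₈₀)
1/√278 = 0.059976;  1/√13968 = 0.008461
W = 10·14.4·(0.059976 − 0.008461) = 7.4181 kWh/t

W = 7.4181 kWh/t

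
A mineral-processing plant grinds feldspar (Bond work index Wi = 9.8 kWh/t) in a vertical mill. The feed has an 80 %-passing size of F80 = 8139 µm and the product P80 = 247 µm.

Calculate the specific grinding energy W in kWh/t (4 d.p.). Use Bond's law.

W = 5.1493 kWh/t

W = 10 Wi (P80^-0.5 − F80^-0.5)
1/√247 = 0.063628;  1/√8139 = 0.011084
W = 10·9.8·(0.063628 − 0.011084) = 5.1493 kWh/t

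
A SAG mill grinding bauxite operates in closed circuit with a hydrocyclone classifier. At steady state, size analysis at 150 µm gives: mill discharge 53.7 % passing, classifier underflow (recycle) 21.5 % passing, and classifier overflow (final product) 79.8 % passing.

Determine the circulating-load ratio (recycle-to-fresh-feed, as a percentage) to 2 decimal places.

Balance %-passing 150 µm (r = R/F):
Fd + Rd = Ru + Fo ⇒ R/F = (o−d)/(d−u)
r = (79.8 − 53.7)/(53.7 − 21.5) = 26.1/32.2 = 0.8106
CL = 100·r = 81.06 %

CL = 81.06 %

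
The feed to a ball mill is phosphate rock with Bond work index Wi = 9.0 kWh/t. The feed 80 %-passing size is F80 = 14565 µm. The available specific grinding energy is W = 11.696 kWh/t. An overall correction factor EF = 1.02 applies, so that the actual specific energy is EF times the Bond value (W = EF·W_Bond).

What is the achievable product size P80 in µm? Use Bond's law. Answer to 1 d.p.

P80 = 54.3 µm

W = 10 Wi (P80^-0.5 − F80^-0.5)
W_Bond = W / EF = 11.696 / 1.02 = 11.4667 kWh/t
⇒ 1/√P80 = W_Bond/(10 Wi) + 1/√F80
  = 11.4667/(10·9.0) + 1/√14565 = 0.127407 + 0.008286 = 0.135693
P80 = (1/0.135693)² = 7.3696² = 54.31 µm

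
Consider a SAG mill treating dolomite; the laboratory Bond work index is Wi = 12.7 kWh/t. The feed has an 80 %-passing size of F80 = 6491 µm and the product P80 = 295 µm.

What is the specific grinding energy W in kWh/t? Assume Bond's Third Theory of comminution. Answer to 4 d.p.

W = 5.8179 kWh/t

W = 10 Wi (1/√P80 − 1/√F80)  [Bond]
1/√295 = 0.058222;  1/√6491 = 0.012412
W = 10·12.7·(0.058222 − 0.012412) = 5.8179 kWh/t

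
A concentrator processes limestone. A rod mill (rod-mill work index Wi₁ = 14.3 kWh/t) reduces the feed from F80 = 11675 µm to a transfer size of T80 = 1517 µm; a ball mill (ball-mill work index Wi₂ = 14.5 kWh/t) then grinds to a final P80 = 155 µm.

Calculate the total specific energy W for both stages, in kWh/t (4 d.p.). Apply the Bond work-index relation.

Bond: W = 10·Wi·(1/√P80 − 1/√F80)
Stage 1 (11675→1517 µm, Wi₁=14.3): W₁ = 10·14.3·(0.025675 − 0.009255) = 2.3480 kWh/t
Stage 2 (1517→155 µm, Wi₂=14.5): W₂ = 10·14.5·(0.080322 − 0.025675) = 7.9238 kWh/t
W = W₁ + W₂ = 2.3480 + 7.9238 = 10.2719 kWh/t

W = 10.2719 kWh/t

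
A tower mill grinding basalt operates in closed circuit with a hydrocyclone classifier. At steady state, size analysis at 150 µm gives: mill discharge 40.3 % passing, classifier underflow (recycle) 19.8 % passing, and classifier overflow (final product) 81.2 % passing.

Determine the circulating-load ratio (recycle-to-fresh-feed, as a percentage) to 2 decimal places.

CL = 199.51 %

Let r = R/F. Size balance at 150 µm:
(1+r)·d = r·u + o ⇒ r = (o−d)/(d−u)
r = (81.2 − 40.3)/(40.3 − 19.8) = 40.9/20.5 = 1.9951
CL = 100·r = 199.51 %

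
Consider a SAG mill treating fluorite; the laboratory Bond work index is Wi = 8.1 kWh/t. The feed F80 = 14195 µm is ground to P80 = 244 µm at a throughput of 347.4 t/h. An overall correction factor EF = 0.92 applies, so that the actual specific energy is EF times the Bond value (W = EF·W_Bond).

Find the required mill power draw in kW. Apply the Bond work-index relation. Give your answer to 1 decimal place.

P = 1440.0 kW

Bond: W = 10·Wi·(1/√P80 − 1/√F80)
W = 10·8.1·(1/√244 − 1/√14195) = 10·8.1·(0.055625) = 4.5056 kWh/t
With EF = 0.92: W = 4.5056·0.92 = 4.1452 kWh/t
Mill draw = 4.1452 × 347.4 = 1440.0 kW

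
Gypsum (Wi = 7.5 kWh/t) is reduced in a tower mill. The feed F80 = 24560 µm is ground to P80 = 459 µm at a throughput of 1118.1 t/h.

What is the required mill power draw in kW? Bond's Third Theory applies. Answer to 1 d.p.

P = 3379.0 kW

W = 10·Wi·[P80^(−½) − F80^(−½)]
W = 10·7.5·(1/√459 − 1/√24560) = 10·7.5·(0.040295) = 3.0221 kWh/t
Mill draw = 3.0221 × 1118.1 = 3379.0 kW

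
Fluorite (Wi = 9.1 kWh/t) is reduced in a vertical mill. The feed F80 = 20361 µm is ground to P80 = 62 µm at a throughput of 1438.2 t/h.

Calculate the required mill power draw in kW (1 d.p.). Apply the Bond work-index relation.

Bond:  W = 10 Wi (1/√P − 1/√F)
W = 10·9.1·(1/√62 − 1/√20361) = 10·9.1·(0.119992) = 10.9193 kWh/t
P = W·T = 10.9193·1438.2 = 15704.1 kW

P = 15704.1 kW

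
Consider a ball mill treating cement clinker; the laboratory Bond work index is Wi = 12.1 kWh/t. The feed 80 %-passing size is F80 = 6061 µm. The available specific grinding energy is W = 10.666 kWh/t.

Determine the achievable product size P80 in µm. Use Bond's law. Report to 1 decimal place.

P80 = 98.0 µm

W = 10 Wi (P80^-0.5 − F80^-0.5)
⇒ 1/√P80 = W/(10·Wi) + 1/√F80
  = 10.6660/(10·12.1) + 1/√6061 = 0.088149 + 0.012845 = 0.100994
P80 = (1/0.100994)² = 9.9016² = 98.04 µm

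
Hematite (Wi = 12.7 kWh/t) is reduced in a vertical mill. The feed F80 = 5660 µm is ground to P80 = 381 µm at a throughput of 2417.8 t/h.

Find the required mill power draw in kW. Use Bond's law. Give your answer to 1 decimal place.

W = 10 Wi / √P80 − 10 Wi / √F80
W = 10·12.7·(1/√381 − 1/√5660) = 10·12.7·(0.037940) = 4.8183 kWh/t
P = W·T = 4.8183·2417.8 = 11649.7 kW

P = 11649.7 kW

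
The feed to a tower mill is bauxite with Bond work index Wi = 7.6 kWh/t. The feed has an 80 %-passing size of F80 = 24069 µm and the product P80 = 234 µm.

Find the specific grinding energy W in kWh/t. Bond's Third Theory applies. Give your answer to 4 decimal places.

W = 4.4784 kWh/t

W = 10 Wi (1/√P80 − 1/√F80)  [Bond]
1/√234 = 0.065372;  1/√24069 = 0.006446
W = 10·7.6·(0.065372 − 0.006446) = 4.4784 kWh/t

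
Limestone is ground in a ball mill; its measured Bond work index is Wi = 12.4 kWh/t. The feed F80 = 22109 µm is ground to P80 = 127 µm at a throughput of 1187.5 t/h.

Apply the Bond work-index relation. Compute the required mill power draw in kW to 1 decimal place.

Bond: W = 10·Wi·(1/√P80 − 1/√F80)
W = 10·12.4·(1/√127 − 1/√22109) = 10·12.4·(0.082010) = 10.1693 kWh/t
Mill draw = 10.1693 × 1187.5 = 12076.0 kW

P = 12076.0 kW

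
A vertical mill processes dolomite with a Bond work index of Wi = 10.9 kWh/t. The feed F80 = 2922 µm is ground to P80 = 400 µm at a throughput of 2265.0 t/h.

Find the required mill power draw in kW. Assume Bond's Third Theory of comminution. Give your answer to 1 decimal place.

Bond:  W = 10 Wi (1/√P − 1/√F)
W = 10·10.9·(1/√400 − 1/√2922) = 10·10.9·(0.031501) = 3.4336 kWh/t
P = W·T = 3.4336·2265.0 = 7777.0 kW

P = 7777.0 kW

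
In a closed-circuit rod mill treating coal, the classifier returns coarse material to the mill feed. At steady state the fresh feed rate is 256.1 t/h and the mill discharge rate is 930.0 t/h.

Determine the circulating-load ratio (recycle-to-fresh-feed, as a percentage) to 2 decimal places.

CL = 263.14 %

Steady state: M = F + R.
R = M − F = 930.0 − 256.1 = 673.9 t/h
CL = 100·R/F = 100·673.9/256.1 = 263.14 %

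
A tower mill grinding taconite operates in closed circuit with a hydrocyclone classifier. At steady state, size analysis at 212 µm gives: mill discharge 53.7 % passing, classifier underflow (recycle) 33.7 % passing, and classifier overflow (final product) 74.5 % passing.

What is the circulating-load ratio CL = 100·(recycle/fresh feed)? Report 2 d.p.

CL = 104.00 %

Two-product formula at 212 µm:
(1+r)·d = r·u + o ⇒ r = (o−d)/(d−u)
r = (74.5 − 53.7)/(53.7 − 33.7) = 20.8/20.0 = 1.0400
CL = 100·r = 104.00 %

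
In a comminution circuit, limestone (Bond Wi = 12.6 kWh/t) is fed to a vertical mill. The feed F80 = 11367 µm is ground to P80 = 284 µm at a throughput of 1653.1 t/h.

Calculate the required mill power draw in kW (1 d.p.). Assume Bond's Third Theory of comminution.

P = 10406.1 kW

W = 10·Wi·(P80^(-½) − F80^(-½))
W = 10·12.6·(1/√284 − 1/√11367) = 10·12.6·(0.049960) = 6.2949 kWh/t
Mill draw = 6.2949 × 1653.1 = 10406.1 kW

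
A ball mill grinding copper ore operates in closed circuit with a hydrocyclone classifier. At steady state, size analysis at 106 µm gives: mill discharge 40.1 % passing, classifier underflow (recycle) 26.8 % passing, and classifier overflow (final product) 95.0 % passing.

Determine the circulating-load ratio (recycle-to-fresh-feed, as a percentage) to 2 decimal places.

CL = 412.78 %

Balance %-passing 106 µm (r = R/F):
r = (o − d)/(d − u)
r = (95.0 − 40.1)/(40.1 − 26.8) = 54.9/13.3 = 4.1278
CL = 100·r = 412.78 %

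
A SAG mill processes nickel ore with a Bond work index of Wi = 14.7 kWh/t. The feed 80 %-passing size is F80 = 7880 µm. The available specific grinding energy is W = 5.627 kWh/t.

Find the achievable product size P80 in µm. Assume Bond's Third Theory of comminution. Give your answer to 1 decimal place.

P80 = 407.4 µm

W = 10·Wi·[P80^(−½) − F80^(−½)]
P80^(−½) = W/(10 Wi) + F80^(−½)
  = 5.6270/(10·14.7) + 1/√7880 = 0.038279 + 0.011265 = 0.049544
P80 = (1/0.049544)² = 20.1841² = 407.40 µm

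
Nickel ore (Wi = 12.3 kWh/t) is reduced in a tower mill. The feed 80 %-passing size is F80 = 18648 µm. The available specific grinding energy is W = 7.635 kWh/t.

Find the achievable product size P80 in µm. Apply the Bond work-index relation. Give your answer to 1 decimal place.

W = 10·Wi·[P80^(−½) − F80^(−½)]
P80^(−½) = W/(10 Wi) + F80^(−½)
  = 7.6350/(10·12.3) + 1/√18648 = 0.062073 + 0.007323 = 0.069396
P80 = (1/0.069396)² = 14.4100² = 207.65 µm

P80 = 207.6 µm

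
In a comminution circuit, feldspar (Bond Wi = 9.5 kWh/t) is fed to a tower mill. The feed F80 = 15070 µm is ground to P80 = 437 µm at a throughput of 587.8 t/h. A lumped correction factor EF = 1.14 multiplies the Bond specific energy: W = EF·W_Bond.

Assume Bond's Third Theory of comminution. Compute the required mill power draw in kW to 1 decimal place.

Bond:  W = 10 Wi (1/√P − 1/√F)
W = 10·9.5·(1/√437 − 1/√15070) = 10·9.5·(0.039691) = 3.7706 kWh/t
Corrected W = EF·W_Bond = 1.14·3.7706 = 4.2985 kWh/t
P = W·T = 4.2985·587.8 = 2526.6 kW

P = 2526.6 kW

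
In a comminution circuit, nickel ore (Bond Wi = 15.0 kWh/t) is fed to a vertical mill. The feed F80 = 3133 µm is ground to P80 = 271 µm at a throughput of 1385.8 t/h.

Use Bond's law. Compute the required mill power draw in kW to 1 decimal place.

P = 8913.5 kW

Bond:  W = 10 Wi (1/√P − 1/√F)
W = 10·15.0·(1/√271 − 1/√3133) = 10·15.0·(0.042880) = 6.4320 kWh/t
P_mill = W·ṁ = 6.4320·1385.8 = 8913.5 kW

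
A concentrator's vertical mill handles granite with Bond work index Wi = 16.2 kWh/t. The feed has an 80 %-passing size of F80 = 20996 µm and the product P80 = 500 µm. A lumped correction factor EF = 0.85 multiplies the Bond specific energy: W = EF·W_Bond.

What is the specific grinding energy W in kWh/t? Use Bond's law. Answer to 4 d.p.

Bond: W = 10·Wi·(1/√P80 − 1/√F80)
1/√500 = 0.044721;  1/√20996 = 0.006901
W = 10·16.2·(0.044721 − 0.006901) = 6.1268 kWh/t
W_actual = 0.85 × 6.1268 = 5.2078 kWh/t

W = 5.2078 kWh/t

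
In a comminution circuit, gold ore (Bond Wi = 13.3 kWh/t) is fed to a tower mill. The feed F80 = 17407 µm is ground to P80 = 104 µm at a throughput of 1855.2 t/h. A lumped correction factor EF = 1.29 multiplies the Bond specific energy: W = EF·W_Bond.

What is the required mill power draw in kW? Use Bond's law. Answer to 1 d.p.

W = 10 Wi (P80^-0.5 − F80^-0.5)
W = 10·13.3·(1/√104 − 1/√17407) = 10·13.3·(0.090479) = 12.0337 kWh/t
Corrected W = EF·W_Bond = 1.29·12.0337 = 15.5234 kWh/t
P_mill = W·ṁ = 15.5234·1855.2 = 28799.0 kW

P = 28799.0 kW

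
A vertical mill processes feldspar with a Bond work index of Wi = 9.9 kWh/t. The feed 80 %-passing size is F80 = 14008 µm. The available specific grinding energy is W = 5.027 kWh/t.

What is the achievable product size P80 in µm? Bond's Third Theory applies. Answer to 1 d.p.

P80 = 285.1 µm

W = 10 Wi / √P80 − 10 Wi / √F80
P80^-0.5 = F80^-0.5 + W/(10 Wi)
  = 5.0270/(10·9.9) + 1/√14008 = 0.050778 + 0.008449 = 0.059227
P80 = (1/0.059227)² = 16.8842² = 285.08 µm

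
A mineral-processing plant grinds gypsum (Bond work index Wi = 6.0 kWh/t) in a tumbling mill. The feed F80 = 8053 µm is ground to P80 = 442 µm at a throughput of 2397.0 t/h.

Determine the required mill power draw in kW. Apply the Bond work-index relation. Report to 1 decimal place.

P = 5238.2 kW

W_Bond = 10·Wi·(1/√P₈₀ − 1/√F₈₀)
W = 10·6.0·(1/√442 − 1/√8053) = 10·6.0·(0.036422) = 2.1853 kWh/t
Mill draw = 2.1853 × 2397.0 = 5238.2 kW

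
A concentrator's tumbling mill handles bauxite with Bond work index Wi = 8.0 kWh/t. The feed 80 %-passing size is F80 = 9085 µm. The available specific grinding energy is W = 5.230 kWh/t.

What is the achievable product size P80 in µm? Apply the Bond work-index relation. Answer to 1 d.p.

P80 = 173.7 µm

W = 10·Wi·[P80^(−½) − F80^(−½)]
1/√P80 = 1/√F80 + W/(10·Wi)
  = 5.2300/(10·8.0) + 1/√9085 = 0.065375 + 0.010491 = 0.075866
P80 = (1/0.075866)² = 13.1810² = 173.74 µm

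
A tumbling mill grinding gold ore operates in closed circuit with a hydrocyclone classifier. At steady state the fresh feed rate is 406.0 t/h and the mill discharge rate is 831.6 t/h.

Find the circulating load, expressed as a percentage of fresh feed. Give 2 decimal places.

CL = 104.83 %

Mill node: discharge = fresh + recycle.
R = M − F = 831.6 − 406.0 = 425.6 t/h
CL = 100·R/F = 100·425.6/406.0 = 104.83 %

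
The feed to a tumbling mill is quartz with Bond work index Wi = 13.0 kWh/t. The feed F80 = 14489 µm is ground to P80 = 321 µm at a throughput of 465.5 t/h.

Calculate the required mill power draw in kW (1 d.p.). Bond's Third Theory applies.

P = 2874.9 kW

W = 10 Wi / √P80 − 10 Wi / √F80
W = 10·13.0·(1/√321 − 1/√14489) = 10·13.0·(0.047507) = 6.1759 kWh/t
Mill draw = 6.1759 × 465.5 = 2874.9 kW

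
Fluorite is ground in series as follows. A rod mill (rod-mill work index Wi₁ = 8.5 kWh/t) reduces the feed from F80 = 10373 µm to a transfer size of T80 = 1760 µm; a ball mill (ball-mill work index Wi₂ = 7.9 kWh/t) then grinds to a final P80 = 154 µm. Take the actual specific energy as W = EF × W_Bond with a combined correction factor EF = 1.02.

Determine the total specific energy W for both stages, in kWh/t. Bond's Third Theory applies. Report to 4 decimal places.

W = 5.7879 kWh/t

W = 10 Wi (1/√P80 − 1/√F80)  [Bond]
Stage 1 (10373→1760 µm, Wi₁=8.5): W₁ = 10·8.5·(0.023837 − 0.009819) = 1.1915 kWh/t
Stage 2 (1760→154 µm, Wi₂=7.9): W₂ = 10·7.9·(0.080582 − 0.023837) = 4.4829 kWh/t
W = W₁ + W₂ = 1.1915 + 4.4829 = 5.6744 kWh/t
With EF = 1.02: W = 5.6744·1.02 = 5.7879 kWh/t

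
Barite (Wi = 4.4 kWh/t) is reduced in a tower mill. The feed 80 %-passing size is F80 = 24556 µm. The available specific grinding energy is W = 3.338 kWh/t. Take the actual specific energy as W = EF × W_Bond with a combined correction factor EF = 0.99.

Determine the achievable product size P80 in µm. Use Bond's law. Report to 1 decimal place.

Bond: W = 10·Wi·(1/√P80 − 1/√F80)
W_Bond = W / EF = 3.338 / 0.99 = 3.3717 kWh/t
P80^-0.5 = F80^-0.5 + W_Bond/(10 Wi)
  = 3.3717/(10·4.4) + 1/√24556 = 0.076630 + 0.006381 = 0.083011
P80 = (1/0.083011)² = 12.0465² = 145.12 µm

P80 = 145.1 µm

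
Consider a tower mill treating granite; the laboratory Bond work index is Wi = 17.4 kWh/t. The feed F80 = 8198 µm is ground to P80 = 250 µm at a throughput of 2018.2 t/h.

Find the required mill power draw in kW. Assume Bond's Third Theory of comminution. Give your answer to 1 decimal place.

W = 10 Wi (P80^-0.5 − F80^-0.5)
W = 10·17.4·(1/√250 − 1/√8198) = 10·17.4·(0.052201) = 9.0830 kWh/t
P = W·T = 9.0830·2018.2 = 18331.3 kW

P = 18331.3 kW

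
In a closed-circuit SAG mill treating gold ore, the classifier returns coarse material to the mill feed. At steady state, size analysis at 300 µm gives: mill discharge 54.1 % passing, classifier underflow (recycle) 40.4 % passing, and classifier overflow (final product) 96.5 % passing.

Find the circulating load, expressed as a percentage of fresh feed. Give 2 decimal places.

Classifier node, passing 300 µm:
r = (o − d)/(d − u)
r = (96.5 − 54.1)/(54.1 − 40.4) = 42.4/13.7 = 3.0949
CL = 100·r = 309.49 %

CL = 309.49 %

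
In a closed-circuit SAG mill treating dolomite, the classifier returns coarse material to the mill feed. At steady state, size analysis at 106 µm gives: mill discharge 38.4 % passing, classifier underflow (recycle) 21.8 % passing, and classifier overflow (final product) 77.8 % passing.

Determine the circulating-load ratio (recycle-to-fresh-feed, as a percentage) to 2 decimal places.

CL = 237.35 %

Mass balance on the −106 µm fraction:
(1+r)·d = r·u + o ⇒ r = (o−d)/(d−u)
r = (77.8 − 38.4)/(38.4 − 21.8) = 39.4/16.6 = 2.3735
CL = 100·r = 237.35 %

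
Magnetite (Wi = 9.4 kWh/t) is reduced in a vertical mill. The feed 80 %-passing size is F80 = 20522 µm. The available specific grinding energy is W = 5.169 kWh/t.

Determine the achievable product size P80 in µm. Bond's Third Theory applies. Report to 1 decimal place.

W = 10·Wi·[P80^(−½) − F80^(−½)]
1/√P80 = 1/√F80 + W/(10·Wi)
  = 5.1690/(10·9.4) + 1/√20522 = 0.054989 + 0.006981 = 0.061970
P80 = (1/0.061970)² = 16.1369² = 260.40 µm

P80 = 260.4 µm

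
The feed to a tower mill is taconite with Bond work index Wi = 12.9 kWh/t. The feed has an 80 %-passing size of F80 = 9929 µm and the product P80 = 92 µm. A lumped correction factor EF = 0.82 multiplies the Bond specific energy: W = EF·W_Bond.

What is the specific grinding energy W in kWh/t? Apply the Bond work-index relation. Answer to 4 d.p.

W = 10 Wi (P80^-0.5 − F80^-0.5)
1/√92 = 0.104257;  1/√9929 = 0.010036
W = 10·12.9·(0.104257 − 0.010036) = 12.1546 kWh/t
Corrected W = EF·W_Bond = 0.82·12.1546 = 9.9668 kWh/t

W = 9.9668 kWh/t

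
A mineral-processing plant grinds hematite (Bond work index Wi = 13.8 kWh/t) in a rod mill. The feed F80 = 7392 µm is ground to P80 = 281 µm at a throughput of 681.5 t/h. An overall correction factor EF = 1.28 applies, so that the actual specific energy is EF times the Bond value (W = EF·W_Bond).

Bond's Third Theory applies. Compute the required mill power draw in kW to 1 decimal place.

P = 5781.1 kW

W = 10·Wi·[P80^(−½) − F80^(−½)]
W = 10·13.8·(1/√281 − 1/√7392) = 10·13.8·(0.048024) = 6.6273 kWh/t
W_actual = 1.28 × 6.6273 = 8.4829 kWh/t
Power = W × throughput = 8.4829 kWh/t × 681.5 t/h = 5781.1 kW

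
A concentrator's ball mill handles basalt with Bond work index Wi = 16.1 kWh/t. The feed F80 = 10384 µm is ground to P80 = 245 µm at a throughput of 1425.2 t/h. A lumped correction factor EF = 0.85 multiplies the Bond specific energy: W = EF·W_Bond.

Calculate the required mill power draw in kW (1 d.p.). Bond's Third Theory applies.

Bond:  W = 10 Wi (1/√P − 1/√F)
W = 10·16.1·(1/√245 − 1/√10384) = 10·16.1·(0.054074) = 8.7060 kWh/t
W_actual = 0.85 × 8.7060 = 7.4001 kWh/t
Power = W × throughput = 7.4001 kWh/t × 1425.2 t/h = 10546.6 kW

P = 10546.6 kW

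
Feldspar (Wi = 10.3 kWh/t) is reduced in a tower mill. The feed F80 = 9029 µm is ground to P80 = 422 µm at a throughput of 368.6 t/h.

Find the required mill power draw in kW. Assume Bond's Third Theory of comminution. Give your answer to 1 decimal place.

W = 10·Wi·[P80^(−½) − F80^(−½)]
W = 10·10.3·(1/√422 − 1/√9029) = 10·10.3·(0.038155) = 3.9300 kWh/t
Mill draw = 3.9300 × 368.6 = 1448.6 kW

P = 1448.6 kW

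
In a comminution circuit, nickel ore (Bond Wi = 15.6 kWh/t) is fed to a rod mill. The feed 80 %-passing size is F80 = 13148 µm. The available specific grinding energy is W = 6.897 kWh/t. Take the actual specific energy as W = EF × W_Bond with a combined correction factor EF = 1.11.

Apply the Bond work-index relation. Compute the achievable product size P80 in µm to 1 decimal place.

P80 = 424.2 µm

W = 10·Wi·[P80^(−½) − F80^(−½)]
W_Bond = W / EF = 6.897 / 1.11 = 6.2135 kWh/t
P80^(−½) = W_Bond/(10 Wi) + F80^(−½)
  = 6.2135/(10·15.6) + 1/√13148 = 0.039830 + 0.008721 = 0.048551
P80 = (1/0.048551)² = 20.5968² = 424.23 µm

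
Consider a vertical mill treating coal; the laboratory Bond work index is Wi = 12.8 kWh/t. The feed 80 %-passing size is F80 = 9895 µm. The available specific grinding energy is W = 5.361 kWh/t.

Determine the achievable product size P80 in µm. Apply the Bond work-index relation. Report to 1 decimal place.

W = 10 Wi (1/√P80 − 1/√F80)  [Bond]
1/√P80 = 1/√F80 + W/(10·Wi)
  = 5.3610/(10·12.8) + 1/√9895 = 0.041883 + 0.010053 = 0.051936
P80 = (1/0.051936)² = 19.2546² = 370.74 µm

P80 = 370.7 µm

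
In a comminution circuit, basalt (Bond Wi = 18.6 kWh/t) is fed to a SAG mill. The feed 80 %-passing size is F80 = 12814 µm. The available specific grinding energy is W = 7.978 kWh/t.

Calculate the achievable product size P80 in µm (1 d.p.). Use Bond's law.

W_Bond = 10·Wi·(1/√P₈₀ − 1/√F₈₀)
⇒ 1/√P80 = W/(10 Wi) + 1/√F80
  = 7.9780/(10·18.6) + 1/√12814 = 0.042892 + 0.008834 = 0.051726
P80 = (1/0.051726)² = 19.3325² = 373.74 µm

P80 = 373.7 µm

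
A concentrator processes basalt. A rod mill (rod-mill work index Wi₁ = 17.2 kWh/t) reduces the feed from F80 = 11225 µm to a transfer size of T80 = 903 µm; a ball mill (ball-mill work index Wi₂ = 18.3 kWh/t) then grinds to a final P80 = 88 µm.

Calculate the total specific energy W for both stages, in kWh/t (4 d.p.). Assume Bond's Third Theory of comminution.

W = 10 Wi / √P80 − 10 Wi / √F80
Stage 1 (11225→903 µm, Wi₁=17.2): W₁ = 10·17.2·(0.033278 − 0.009439) = 4.1004 kWh/t
Stage 2 (903→88 µm, Wi₂=18.3): W₂ = 10·18.3·(0.106600 − 0.033278) = 13.4180 kWh/t
W = W₁ + W₂ = 4.1004 + 13.4180 = 17.5184 kWh/t

W = 17.5184 kWh/t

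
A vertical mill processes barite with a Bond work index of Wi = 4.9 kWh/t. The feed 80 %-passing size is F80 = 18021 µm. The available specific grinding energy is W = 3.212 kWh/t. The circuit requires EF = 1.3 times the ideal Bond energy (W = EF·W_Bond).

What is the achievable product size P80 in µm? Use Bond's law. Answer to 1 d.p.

W = 10 Wi (P80^-0.5 − F80^-0.5)
W_Bond = W / EF = 3.212 / 1.3 = 2.4708 kWh/t
P80^-0.5 = F80^-0.5 + W_Bond/(10 Wi)
  = 2.4708/(10·4.9) + 1/√18021 = 0.050424 + 0.007449 = 0.057873
P80 = (1/0.057873)² = 17.2792² = 298.57 µm

P80 = 298.6 µm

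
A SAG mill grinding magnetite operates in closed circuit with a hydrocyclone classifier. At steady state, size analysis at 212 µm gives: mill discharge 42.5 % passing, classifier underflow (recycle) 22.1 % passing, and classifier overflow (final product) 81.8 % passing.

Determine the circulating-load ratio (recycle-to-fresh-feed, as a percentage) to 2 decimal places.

Mass balance on the −212 µm fraction:
d + r·d = r·u + o → r(d−u) = o−d
r = (81.8 − 42.5)/(42.5 − 22.1) = 39.3/20.4 = 1.9265
CL = 100·r = 192.65 %

CL = 192.65 %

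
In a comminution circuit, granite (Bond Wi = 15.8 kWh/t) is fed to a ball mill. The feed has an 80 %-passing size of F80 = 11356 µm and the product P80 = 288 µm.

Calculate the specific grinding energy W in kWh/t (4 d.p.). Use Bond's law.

W = 10 Wi / √P80 − 10 Wi / √F80
1/√288 = 0.058926;  1/√11356 = 0.009384
W = 10·15.8·(0.058926 − 0.009384) = 7.8276 kWh/t

W = 7.8276 kWh/t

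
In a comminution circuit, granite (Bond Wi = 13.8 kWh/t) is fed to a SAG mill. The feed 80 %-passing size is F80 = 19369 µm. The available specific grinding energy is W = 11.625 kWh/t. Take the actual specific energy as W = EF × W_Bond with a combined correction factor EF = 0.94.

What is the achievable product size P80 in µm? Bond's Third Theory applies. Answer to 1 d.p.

Bond: W = 10·Wi·(1/√P80 − 1/√F80)
W_Bond = W / EF = 11.625 / 0.94 = 12.3670 kWh/t
⇒ 1/√P80 = W_Bond/(10·Wi) + 1/√F80
  = 12.3670/(10·13.8) + 1/√19369 = 0.089616 + 0.007185 = 0.096801
P80 = (1/0.096801)² = 10.3304² = 106.72 µm

P80 = 106.7 µm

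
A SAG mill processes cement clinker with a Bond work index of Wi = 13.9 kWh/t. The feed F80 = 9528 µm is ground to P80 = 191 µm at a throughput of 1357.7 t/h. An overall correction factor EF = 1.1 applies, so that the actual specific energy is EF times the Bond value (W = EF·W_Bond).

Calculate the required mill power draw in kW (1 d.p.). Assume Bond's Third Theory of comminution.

W = 10 Wi (1/√P80 − 1/√F80)  [Bond]
W = 10·13.9·(1/√191 − 1/√9528) = 10·13.9·(0.062113) = 8.6337 kWh/t
W_actual = 1.1 × 8.6337 = 9.4970 kWh/t
P = W·T = 9.4970·1357.7 = 12894.1 kW

P = 12894.1 kW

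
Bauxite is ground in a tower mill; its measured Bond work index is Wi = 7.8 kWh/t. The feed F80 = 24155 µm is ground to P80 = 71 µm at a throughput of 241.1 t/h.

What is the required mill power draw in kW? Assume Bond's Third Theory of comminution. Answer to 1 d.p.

P = 2110.8 kW

Bond:  W = 10 Wi (1/√P − 1/√F)
W = 10·7.8·(1/√71 − 1/√24155) = 10·7.8·(0.112244) = 8.7550 kWh/t
P = W·T = 8.7550·241.1 = 2110.8 kW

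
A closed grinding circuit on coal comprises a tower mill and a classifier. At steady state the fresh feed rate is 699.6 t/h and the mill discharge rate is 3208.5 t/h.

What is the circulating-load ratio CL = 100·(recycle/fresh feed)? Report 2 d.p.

M = F + R at steady state, so:
R = M − F = 3208.5 − 699.6 = 2508.9 t/h
CL = 100·R/F = 100·2508.9/699.6 = 358.62 %

CL = 358.62 %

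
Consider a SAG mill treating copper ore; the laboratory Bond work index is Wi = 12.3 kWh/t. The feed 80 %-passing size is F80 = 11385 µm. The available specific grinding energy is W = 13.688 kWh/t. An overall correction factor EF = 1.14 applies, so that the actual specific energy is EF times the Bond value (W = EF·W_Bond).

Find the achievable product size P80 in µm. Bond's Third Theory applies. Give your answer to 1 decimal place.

W = 10 Wi (P80^-0.5 − F80^-0.5)
W_Bond = W / EF = 13.688 / 1.14 = 12.0070 kWh/t
⇒ 1/√P80 = W_Bond/(10·Wi) + 1/√F80
  = 12.0070/(10·12.3) + 1/√11385 = 0.097618 + 0.009372 = 0.106990
P80 = (1/0.106990)² = 9.3467² = 87.36 µm

P80 = 87.4 µm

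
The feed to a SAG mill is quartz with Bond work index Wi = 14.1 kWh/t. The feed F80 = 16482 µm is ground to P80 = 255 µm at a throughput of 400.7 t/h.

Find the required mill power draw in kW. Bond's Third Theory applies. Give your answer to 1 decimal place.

P = 3098.0 kW

W = 10 Wi / √P80 − 10 Wi / √F80
W = 10·14.1·(1/√255 − 1/√16482) = 10·14.1·(0.054833) = 7.7315 kWh/t
Mill draw = 7.7315 × 400.7 = 3098.0 kW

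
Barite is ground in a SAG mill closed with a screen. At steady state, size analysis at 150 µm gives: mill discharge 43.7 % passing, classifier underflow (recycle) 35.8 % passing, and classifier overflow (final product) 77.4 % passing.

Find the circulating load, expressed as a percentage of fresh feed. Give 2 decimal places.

Classifier node, passing 150 µm:
(1+r)·d = r·u + o ⇒ r = (o−d)/(d−u)
r = (77.4 − 43.7)/(43.7 − 35.8) = 33.7/7.9 = 4.2658
CL = 100·r = 426.58 %

CL = 426.58 %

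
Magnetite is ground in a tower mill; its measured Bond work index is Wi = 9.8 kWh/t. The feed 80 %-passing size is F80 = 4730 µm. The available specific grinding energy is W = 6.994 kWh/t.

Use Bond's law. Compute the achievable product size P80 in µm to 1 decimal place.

W = 10 Wi / √P80 − 10 Wi / √F80
P80^-0.5 = F80^-0.5 + W/(10 Wi)
  = 6.9940/(10·9.8) + 1/√4730 = 0.071367 + 0.014540 = 0.085908
P80 = (1/0.085908)² = 11.6404² = 135.50 µm

P80 = 135.5 µm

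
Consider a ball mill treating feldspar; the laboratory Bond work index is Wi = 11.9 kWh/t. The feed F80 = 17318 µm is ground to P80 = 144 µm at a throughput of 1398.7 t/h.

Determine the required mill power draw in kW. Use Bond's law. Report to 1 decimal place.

P = 12605.6 kW

W = 10·Wi·(P80^(-½) − F80^(-½))
W = 10·11.9·(1/√144 − 1/√17318) = 10·11.9·(0.075734) = 9.0124 kWh/t
Mill draw = 9.0124 × 1398.7 = 12605.6 kW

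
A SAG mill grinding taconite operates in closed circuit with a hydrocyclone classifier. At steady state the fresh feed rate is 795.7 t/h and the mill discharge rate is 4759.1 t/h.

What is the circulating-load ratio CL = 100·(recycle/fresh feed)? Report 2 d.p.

CL = 498.10 %

Steady state: M = F + R.
R = M − F = 4759.1 − 795.7 = 3963.4 t/h
CL = 100·R/F = 100·3963.4/795.7 = 498.10 %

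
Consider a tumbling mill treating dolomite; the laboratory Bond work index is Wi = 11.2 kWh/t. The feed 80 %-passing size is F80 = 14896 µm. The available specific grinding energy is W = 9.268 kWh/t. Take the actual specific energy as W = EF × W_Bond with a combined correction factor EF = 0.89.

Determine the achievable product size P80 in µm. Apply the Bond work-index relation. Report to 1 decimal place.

P80 = 97.7 µm

W = 10·Wi·[P80^(−½) − F80^(−½)]
W_Bond = W / EF = 9.268 / 0.89 = 10.4135 kWh/t
P80^(−½) = W_Bond/(10 Wi) + F80^(−½)
  = 10.4135/(10·11.2) + 1/√14896 = 0.092978 + 0.008193 = 0.101171
P80 = (1/0.101171)² = 9.8843² = 97.70 µm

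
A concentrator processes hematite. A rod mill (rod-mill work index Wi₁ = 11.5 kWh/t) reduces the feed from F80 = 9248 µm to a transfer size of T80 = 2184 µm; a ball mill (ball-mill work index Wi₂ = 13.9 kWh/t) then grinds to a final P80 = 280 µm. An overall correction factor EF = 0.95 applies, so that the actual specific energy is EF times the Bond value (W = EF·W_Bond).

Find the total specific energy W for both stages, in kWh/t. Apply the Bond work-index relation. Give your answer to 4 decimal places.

W = 10 Wi (1/√P80 − 1/√F80)  [Bond]
Stage 1 (9248→2184 µm, Wi₁=11.5): W₁ = 10·11.5·(0.021398 − 0.010399) = 1.2649 kWh/t
Stage 2 (2184→280 µm, Wi₂=13.9): W₂ = 10·13.9·(0.059761 − 0.021398) = 5.3325 kWh/t
W = W₁ + W₂ = 1.2649 + 5.3325 = 6.5974 kWh/t
Apply correction: 6.5974 × 0.95 = 6.2676 kWh/t

W = 6.2676 kWh/t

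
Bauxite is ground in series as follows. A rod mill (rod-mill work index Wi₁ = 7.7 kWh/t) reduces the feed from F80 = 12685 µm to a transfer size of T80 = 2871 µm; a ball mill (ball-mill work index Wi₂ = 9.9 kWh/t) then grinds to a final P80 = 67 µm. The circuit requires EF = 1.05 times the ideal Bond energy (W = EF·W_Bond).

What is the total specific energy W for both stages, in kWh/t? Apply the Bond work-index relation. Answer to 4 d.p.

Bond: W = 10·Wi·(1/√P80 − 1/√F80)
Stage 1 (12685→2871 µm, Wi₁=7.7): W₁ = 10·7.7·(0.018663 − 0.008879) = 0.7534 kWh/t
Stage 2 (2871→67 µm, Wi₂=9.9): W₂ = 10·9.9·(0.122169 − 0.018663) = 10.2471 kWh/t
W = W₁ + W₂ = 0.7534 + 10.2471 = 11.0005 kWh/t
With EF = 1.05: W = 11.0005·1.05 = 11.5505 kWh/t

W = 11.5505 kWh/t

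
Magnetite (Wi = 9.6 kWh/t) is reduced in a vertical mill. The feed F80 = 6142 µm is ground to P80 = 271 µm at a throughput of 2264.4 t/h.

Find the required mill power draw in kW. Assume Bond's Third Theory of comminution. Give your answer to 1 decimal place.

W_Bond = 10·Wi·(1/√P₈₀ − 1/√F₈₀)
W = 10·9.6·(1/√271 − 1/√6142) = 10·9.6·(0.047986) = 4.6066 kWh/t
P = W·T = 4.6066·2264.4 = 10431.3 kW

P = 10431.3 kW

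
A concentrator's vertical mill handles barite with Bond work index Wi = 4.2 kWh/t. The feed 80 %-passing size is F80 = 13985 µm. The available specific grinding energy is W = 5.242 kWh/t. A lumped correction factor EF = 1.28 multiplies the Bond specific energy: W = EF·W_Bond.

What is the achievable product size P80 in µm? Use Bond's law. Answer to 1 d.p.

P80 = 89.1 µm

W_Bond = 10·Wi·(1/√P₈₀ − 1/√F₈₀)
W_Bond = W / EF = 5.242 / 1.28 = 4.0953 kWh/t
P80^(−½) = W_Bond/(10 Wi) + F80^(−½)
  = 4.0953/(10·4.2) + 1/√13985 = 0.097507 + 0.008456 = 0.105964
P80 = (1/0.105964)² = 9.4372² = 89.06 µm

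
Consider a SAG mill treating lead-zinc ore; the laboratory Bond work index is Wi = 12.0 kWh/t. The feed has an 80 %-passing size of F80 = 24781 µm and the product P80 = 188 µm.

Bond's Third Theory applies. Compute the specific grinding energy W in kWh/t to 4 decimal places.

Bond:  W = 10 Wi (1/√P − 1/√F)
1/√188 = 0.072932;  1/√24781 = 0.006352
W = 10·12.0·(0.072932 − 0.006352) = 7.9896 kWh/t

W = 7.9896 kWh/t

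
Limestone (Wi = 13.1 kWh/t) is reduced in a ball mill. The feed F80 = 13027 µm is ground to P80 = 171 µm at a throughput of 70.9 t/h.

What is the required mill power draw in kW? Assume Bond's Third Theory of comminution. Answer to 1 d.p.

W = 10·Wi·(P80^(-½) − F80^(-½))
W = 10·13.1·(1/√171 − 1/√13027) = 10·13.1·(0.067710) = 8.8701 kWh/t
P_mill = W·ṁ = 8.8701·70.9 = 628.9 kW

P = 628.9 kW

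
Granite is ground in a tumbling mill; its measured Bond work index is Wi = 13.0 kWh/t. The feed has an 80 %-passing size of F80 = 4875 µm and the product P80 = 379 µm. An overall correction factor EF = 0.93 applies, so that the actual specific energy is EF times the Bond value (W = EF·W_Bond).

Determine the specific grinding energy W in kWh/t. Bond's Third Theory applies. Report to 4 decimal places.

W = 10·Wi·[P80^(−½) − F80^(−½)]
1/√379 = 0.051367;  1/√4875 = 0.014322
W = 10·13.0·(0.051367 − 0.014322) = 4.8158 kWh/t
Apply correction: 4.8158 × 0.93 = 4.4787 kWh/t

W = 4.4787 kWh/t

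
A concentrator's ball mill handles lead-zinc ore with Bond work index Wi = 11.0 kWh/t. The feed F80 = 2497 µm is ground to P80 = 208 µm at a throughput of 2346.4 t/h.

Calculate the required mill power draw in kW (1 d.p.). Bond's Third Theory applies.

W = 10 Wi (P80^-0.5 − F80^-0.5)
W = 10·11.0·(1/√208 − 1/√2497) = 10·11.0·(0.049326) = 5.4258 kWh/t
Power = W × throughput = 5.4258 kWh/t × 2346.4 t/h = 12731.1 kW

P = 12731.1 kW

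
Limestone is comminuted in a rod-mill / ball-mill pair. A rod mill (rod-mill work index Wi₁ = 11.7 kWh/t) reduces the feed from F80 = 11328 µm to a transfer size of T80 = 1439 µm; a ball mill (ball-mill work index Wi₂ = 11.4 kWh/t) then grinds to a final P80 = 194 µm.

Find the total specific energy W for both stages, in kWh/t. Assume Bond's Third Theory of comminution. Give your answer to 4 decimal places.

W = 7.1645 kWh/t

W = 10 Wi (P80^-0.5 − F80^-0.5)
Stage 1 (11328→1439 µm, Wi₁=11.7): W₁ = 10·11.7·(0.026361 − 0.009396) = 1.9850 kWh/t
Stage 2 (1439→194 µm, Wi₂=11.4): W₂ = 10·11.4·(0.071796 − 0.026361) = 5.1795 kWh/t
W = W₁ + W₂ = 1.9850 + 5.1795 = 7.1645 kWh/t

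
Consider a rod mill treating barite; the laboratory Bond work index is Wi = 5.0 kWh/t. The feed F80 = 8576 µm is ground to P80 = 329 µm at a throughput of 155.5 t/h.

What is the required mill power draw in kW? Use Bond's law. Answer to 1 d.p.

P = 344.7 kW

W_Bond = 10·Wi·(1/√P₈₀ − 1/√F₈₀)
W = 10·5.0·(1/√329 − 1/√8576) = 10·5.0·(0.044333) = 2.2167 kWh/t
P_mill = W·ṁ = 2.2167·155.5 = 344.7 kW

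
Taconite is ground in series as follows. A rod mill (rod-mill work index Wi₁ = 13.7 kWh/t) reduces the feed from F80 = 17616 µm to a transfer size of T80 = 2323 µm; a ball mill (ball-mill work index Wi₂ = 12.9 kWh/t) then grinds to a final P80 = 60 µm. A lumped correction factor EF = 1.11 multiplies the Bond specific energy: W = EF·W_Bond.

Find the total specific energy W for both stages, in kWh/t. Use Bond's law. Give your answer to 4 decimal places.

W = 17.5242 kWh/t

W = 10 Wi / √P80 − 10 Wi / √F80
Stage 1 (17616→2323 µm, Wi₁=13.7): W₁ = 10·13.7·(0.020748 − 0.007534) = 1.8103 kWh/t
Stage 2 (2323→60 µm, Wi₂=12.9): W₂ = 10·12.9·(0.129099 − 0.020748) = 13.9773 kWh/t
W = W₁ + W₂ = 1.8103 + 13.9773 = 15.7876 kWh/t
With EF = 1.11: W = 15.7876·1.11 = 17.5242 kWh/t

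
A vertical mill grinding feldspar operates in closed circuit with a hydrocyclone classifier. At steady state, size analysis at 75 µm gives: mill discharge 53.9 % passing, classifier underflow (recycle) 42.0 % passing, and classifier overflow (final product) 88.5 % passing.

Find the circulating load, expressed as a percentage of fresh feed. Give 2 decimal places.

CL = 290.76 %

Balance %-passing 75 µm (r = R/F):
d + r·d = r·u + o → r(d−u) = o−d
r = (88.5 − 53.9)/(53.9 − 42.0) = 34.6/11.9 = 2.9076
CL = 100·r = 290.76 %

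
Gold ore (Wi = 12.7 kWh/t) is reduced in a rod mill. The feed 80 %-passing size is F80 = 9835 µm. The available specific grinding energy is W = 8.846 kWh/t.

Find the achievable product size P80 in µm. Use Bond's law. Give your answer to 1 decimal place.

P80 = 157.3 µm

W = 10 Wi (P80^-0.5 − F80^-0.5)
⇒ 1/√P80 = W/(10 Wi) + 1/√F80
  = 8.8460/(10·12.7) + 1/√9835 = 0.069654 + 0.010084 = 0.079737
P80 = (1/0.079737)² = 12.5412² = 157.28 µm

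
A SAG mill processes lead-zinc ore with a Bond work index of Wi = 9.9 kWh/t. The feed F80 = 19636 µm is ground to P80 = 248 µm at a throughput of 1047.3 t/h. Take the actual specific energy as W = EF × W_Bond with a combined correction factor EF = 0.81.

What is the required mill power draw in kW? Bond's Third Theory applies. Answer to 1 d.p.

W_Bond = 10·Wi·(1/√P₈₀ − 1/√F₈₀)
W = 10·9.9·(1/√248 − 1/√19636) = 10·9.9·(0.056364) = 5.5800 kWh/t
With EF = 0.81: W = 5.5800·0.81 = 4.5198 kWh/t
P_mill = W·ṁ = 4.5198·1047.3 = 4733.6 kW

P = 4733.6 kW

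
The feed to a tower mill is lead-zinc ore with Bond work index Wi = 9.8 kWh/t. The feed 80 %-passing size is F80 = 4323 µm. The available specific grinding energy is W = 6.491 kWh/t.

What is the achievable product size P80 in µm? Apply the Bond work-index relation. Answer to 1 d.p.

Bond: W = 10·Wi·(1/√P80 − 1/√F80)
⇒ 1/√P80 = W/(10·Wi) + 1/√F80
  = 6.4910/(10·9.8) + 1/√4323 = 0.066235 + 0.015209 = 0.081444
P80 = (1/0.081444)² = 12.2784² = 150.76 µm

P80 = 150.8 µm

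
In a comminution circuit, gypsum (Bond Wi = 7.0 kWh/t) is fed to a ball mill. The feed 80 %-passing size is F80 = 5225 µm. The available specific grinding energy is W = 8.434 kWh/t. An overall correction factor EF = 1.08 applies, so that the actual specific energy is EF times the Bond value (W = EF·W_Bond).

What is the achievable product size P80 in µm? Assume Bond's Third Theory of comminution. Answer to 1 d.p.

W = 10·Wi·[P80^(−½) − F80^(−½)]
W_Bond = W / EF = 8.434 / 1.08 = 7.8093 kWh/t
P80^-0.5 = F80^-0.5 + W_Bond/(10 Wi)
  = 7.8093/(10·7.0) + 1/√5225 = 0.111561 + 0.013834 = 0.125395
P80 = (1/0.125395)² = 7.9748² = 63.60 µm

P80 = 63.6 µm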